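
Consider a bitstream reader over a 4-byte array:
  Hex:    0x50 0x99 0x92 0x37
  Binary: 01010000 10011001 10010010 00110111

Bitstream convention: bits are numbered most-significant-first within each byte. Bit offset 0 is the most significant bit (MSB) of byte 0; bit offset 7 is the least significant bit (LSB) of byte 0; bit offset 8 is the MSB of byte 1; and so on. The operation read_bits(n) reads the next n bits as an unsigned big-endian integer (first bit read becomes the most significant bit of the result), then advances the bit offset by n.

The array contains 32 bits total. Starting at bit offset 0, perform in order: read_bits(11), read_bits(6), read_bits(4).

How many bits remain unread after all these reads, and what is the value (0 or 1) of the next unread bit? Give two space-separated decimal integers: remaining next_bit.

Answer: 11 0

Derivation:
Read 1: bits[0:11] width=11 -> value=644 (bin 01010000100); offset now 11 = byte 1 bit 3; 21 bits remain
Read 2: bits[11:17] width=6 -> value=51 (bin 110011); offset now 17 = byte 2 bit 1; 15 bits remain
Read 3: bits[17:21] width=4 -> value=2 (bin 0010); offset now 21 = byte 2 bit 5; 11 bits remain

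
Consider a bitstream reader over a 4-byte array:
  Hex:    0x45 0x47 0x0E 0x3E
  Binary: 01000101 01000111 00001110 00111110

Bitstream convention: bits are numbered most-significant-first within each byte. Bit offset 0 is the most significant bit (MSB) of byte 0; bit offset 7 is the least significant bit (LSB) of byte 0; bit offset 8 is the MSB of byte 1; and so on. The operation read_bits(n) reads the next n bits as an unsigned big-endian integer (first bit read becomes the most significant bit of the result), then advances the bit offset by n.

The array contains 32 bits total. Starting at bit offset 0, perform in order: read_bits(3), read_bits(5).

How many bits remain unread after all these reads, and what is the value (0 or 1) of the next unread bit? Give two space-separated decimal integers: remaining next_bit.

Read 1: bits[0:3] width=3 -> value=2 (bin 010); offset now 3 = byte 0 bit 3; 29 bits remain
Read 2: bits[3:8] width=5 -> value=5 (bin 00101); offset now 8 = byte 1 bit 0; 24 bits remain

Answer: 24 0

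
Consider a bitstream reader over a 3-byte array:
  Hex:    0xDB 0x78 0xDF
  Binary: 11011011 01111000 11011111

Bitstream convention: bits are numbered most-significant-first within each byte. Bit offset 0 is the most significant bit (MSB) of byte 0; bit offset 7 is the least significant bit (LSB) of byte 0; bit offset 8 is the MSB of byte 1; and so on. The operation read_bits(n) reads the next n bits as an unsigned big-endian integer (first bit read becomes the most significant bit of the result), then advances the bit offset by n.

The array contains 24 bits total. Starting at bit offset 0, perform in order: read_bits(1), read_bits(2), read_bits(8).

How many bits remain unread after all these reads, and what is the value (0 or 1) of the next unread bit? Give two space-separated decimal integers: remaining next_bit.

Read 1: bits[0:1] width=1 -> value=1 (bin 1); offset now 1 = byte 0 bit 1; 23 bits remain
Read 2: bits[1:3] width=2 -> value=2 (bin 10); offset now 3 = byte 0 bit 3; 21 bits remain
Read 3: bits[3:11] width=8 -> value=219 (bin 11011011); offset now 11 = byte 1 bit 3; 13 bits remain

Answer: 13 1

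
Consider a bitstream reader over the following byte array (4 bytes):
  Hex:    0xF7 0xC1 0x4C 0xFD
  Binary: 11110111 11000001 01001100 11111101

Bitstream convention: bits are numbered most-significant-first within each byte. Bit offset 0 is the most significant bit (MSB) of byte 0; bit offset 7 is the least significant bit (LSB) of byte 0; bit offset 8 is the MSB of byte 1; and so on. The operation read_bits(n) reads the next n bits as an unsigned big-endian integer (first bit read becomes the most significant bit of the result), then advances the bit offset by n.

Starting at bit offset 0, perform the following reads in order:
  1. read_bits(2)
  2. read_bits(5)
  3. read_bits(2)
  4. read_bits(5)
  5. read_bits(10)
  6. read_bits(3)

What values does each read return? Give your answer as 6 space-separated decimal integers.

Read 1: bits[0:2] width=2 -> value=3 (bin 11); offset now 2 = byte 0 bit 2; 30 bits remain
Read 2: bits[2:7] width=5 -> value=27 (bin 11011); offset now 7 = byte 0 bit 7; 25 bits remain
Read 3: bits[7:9] width=2 -> value=3 (bin 11); offset now 9 = byte 1 bit 1; 23 bits remain
Read 4: bits[9:14] width=5 -> value=16 (bin 10000); offset now 14 = byte 1 bit 6; 18 bits remain
Read 5: bits[14:24] width=10 -> value=332 (bin 0101001100); offset now 24 = byte 3 bit 0; 8 bits remain
Read 6: bits[24:27] width=3 -> value=7 (bin 111); offset now 27 = byte 3 bit 3; 5 bits remain

Answer: 3 27 3 16 332 7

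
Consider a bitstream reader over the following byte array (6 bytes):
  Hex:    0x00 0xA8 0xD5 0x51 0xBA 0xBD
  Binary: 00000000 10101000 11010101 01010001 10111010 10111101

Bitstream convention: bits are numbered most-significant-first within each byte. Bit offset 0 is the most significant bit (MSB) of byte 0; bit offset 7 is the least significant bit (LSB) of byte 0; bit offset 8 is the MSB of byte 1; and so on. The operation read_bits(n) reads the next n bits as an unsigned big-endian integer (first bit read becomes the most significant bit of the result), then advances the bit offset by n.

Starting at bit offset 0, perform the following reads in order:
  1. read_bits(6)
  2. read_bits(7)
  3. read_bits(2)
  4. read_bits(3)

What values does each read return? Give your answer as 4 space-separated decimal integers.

Answer: 0 21 0 3

Derivation:
Read 1: bits[0:6] width=6 -> value=0 (bin 000000); offset now 6 = byte 0 bit 6; 42 bits remain
Read 2: bits[6:13] width=7 -> value=21 (bin 0010101); offset now 13 = byte 1 bit 5; 35 bits remain
Read 3: bits[13:15] width=2 -> value=0 (bin 00); offset now 15 = byte 1 bit 7; 33 bits remain
Read 4: bits[15:18] width=3 -> value=3 (bin 011); offset now 18 = byte 2 bit 2; 30 bits remain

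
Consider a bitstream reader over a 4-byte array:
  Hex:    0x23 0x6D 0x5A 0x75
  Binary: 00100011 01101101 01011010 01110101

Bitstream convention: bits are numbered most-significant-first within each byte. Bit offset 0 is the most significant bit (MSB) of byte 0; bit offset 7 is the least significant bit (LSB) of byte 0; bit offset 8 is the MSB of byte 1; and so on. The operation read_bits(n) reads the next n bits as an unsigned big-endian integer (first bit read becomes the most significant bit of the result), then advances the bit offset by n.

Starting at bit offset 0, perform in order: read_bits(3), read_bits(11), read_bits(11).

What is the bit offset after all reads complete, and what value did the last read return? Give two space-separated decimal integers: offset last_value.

Answer: 25 692

Derivation:
Read 1: bits[0:3] width=3 -> value=1 (bin 001); offset now 3 = byte 0 bit 3; 29 bits remain
Read 2: bits[3:14] width=11 -> value=219 (bin 00011011011); offset now 14 = byte 1 bit 6; 18 bits remain
Read 3: bits[14:25] width=11 -> value=692 (bin 01010110100); offset now 25 = byte 3 bit 1; 7 bits remain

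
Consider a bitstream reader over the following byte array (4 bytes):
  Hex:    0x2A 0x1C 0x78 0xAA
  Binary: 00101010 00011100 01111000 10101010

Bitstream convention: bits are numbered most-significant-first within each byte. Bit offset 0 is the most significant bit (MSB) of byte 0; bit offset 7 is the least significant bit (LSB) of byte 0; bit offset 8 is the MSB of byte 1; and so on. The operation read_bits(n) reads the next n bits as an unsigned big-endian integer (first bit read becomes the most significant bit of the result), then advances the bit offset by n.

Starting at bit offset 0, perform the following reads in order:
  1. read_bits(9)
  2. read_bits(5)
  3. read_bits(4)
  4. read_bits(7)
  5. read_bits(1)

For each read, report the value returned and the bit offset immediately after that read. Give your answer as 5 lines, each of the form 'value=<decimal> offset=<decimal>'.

Answer: value=84 offset=9
value=7 offset=14
value=1 offset=18
value=113 offset=25
value=0 offset=26

Derivation:
Read 1: bits[0:9] width=9 -> value=84 (bin 001010100); offset now 9 = byte 1 bit 1; 23 bits remain
Read 2: bits[9:14] width=5 -> value=7 (bin 00111); offset now 14 = byte 1 bit 6; 18 bits remain
Read 3: bits[14:18] width=4 -> value=1 (bin 0001); offset now 18 = byte 2 bit 2; 14 bits remain
Read 4: bits[18:25] width=7 -> value=113 (bin 1110001); offset now 25 = byte 3 bit 1; 7 bits remain
Read 5: bits[25:26] width=1 -> value=0 (bin 0); offset now 26 = byte 3 bit 2; 6 bits remain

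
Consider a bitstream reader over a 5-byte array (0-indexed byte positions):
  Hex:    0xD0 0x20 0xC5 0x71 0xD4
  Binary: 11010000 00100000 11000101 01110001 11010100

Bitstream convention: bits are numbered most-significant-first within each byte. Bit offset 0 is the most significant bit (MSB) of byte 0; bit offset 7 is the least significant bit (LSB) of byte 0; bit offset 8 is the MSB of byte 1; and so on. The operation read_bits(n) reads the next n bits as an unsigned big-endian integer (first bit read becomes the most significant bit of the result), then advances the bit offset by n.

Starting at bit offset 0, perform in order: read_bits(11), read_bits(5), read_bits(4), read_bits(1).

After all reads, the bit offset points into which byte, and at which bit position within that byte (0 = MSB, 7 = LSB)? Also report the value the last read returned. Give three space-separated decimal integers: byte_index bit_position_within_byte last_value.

Answer: 2 5 0

Derivation:
Read 1: bits[0:11] width=11 -> value=1665 (bin 11010000001); offset now 11 = byte 1 bit 3; 29 bits remain
Read 2: bits[11:16] width=5 -> value=0 (bin 00000); offset now 16 = byte 2 bit 0; 24 bits remain
Read 3: bits[16:20] width=4 -> value=12 (bin 1100); offset now 20 = byte 2 bit 4; 20 bits remain
Read 4: bits[20:21] width=1 -> value=0 (bin 0); offset now 21 = byte 2 bit 5; 19 bits remain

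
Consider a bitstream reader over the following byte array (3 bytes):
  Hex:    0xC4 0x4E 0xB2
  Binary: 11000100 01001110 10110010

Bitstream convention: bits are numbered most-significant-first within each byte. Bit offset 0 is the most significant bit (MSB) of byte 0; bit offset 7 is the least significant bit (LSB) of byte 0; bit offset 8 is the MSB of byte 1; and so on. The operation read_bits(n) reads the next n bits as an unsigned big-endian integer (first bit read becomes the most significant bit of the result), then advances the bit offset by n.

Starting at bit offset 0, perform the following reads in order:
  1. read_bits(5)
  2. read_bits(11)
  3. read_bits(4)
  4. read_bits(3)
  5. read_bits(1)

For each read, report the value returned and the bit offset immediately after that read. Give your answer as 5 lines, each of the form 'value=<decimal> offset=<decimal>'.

Read 1: bits[0:5] width=5 -> value=24 (bin 11000); offset now 5 = byte 0 bit 5; 19 bits remain
Read 2: bits[5:16] width=11 -> value=1102 (bin 10001001110); offset now 16 = byte 2 bit 0; 8 bits remain
Read 3: bits[16:20] width=4 -> value=11 (bin 1011); offset now 20 = byte 2 bit 4; 4 bits remain
Read 4: bits[20:23] width=3 -> value=1 (bin 001); offset now 23 = byte 2 bit 7; 1 bits remain
Read 5: bits[23:24] width=1 -> value=0 (bin 0); offset now 24 = byte 3 bit 0; 0 bits remain

Answer: value=24 offset=5
value=1102 offset=16
value=11 offset=20
value=1 offset=23
value=0 offset=24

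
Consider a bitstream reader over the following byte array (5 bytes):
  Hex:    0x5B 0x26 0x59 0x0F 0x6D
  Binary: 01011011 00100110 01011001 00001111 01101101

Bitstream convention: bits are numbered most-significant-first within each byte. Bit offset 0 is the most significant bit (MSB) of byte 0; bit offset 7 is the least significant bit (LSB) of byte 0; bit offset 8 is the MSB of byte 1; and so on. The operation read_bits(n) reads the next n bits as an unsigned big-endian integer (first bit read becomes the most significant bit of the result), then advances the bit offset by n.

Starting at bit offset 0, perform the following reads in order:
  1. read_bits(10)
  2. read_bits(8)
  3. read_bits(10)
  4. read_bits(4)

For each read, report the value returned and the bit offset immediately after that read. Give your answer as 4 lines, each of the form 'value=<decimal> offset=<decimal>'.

Answer: value=364 offset=10
value=153 offset=18
value=400 offset=28
value=15 offset=32

Derivation:
Read 1: bits[0:10] width=10 -> value=364 (bin 0101101100); offset now 10 = byte 1 bit 2; 30 bits remain
Read 2: bits[10:18] width=8 -> value=153 (bin 10011001); offset now 18 = byte 2 bit 2; 22 bits remain
Read 3: bits[18:28] width=10 -> value=400 (bin 0110010000); offset now 28 = byte 3 bit 4; 12 bits remain
Read 4: bits[28:32] width=4 -> value=15 (bin 1111); offset now 32 = byte 4 bit 0; 8 bits remain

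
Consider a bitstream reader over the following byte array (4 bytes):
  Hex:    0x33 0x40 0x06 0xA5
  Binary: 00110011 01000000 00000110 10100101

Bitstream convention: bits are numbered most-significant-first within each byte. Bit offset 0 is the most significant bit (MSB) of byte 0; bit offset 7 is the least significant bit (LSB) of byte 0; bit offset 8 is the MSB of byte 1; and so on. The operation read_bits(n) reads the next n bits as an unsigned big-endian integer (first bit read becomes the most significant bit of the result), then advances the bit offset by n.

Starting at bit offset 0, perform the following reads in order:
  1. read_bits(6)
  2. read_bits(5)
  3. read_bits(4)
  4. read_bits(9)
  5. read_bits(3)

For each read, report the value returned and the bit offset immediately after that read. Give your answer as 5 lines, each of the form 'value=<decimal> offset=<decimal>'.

Answer: value=12 offset=6
value=26 offset=11
value=0 offset=15
value=6 offset=24
value=5 offset=27

Derivation:
Read 1: bits[0:6] width=6 -> value=12 (bin 001100); offset now 6 = byte 0 bit 6; 26 bits remain
Read 2: bits[6:11] width=5 -> value=26 (bin 11010); offset now 11 = byte 1 bit 3; 21 bits remain
Read 3: bits[11:15] width=4 -> value=0 (bin 0000); offset now 15 = byte 1 bit 7; 17 bits remain
Read 4: bits[15:24] width=9 -> value=6 (bin 000000110); offset now 24 = byte 3 bit 0; 8 bits remain
Read 5: bits[24:27] width=3 -> value=5 (bin 101); offset now 27 = byte 3 bit 3; 5 bits remain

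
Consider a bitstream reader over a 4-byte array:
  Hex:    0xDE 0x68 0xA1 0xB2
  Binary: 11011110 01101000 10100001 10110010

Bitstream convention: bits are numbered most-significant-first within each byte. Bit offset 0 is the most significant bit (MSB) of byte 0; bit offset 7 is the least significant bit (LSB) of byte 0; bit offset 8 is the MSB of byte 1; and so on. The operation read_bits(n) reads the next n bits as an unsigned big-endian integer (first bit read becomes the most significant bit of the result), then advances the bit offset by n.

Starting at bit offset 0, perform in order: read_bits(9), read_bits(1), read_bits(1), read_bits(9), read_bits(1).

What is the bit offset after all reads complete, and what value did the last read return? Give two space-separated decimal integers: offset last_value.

Answer: 21 0

Derivation:
Read 1: bits[0:9] width=9 -> value=444 (bin 110111100); offset now 9 = byte 1 bit 1; 23 bits remain
Read 2: bits[9:10] width=1 -> value=1 (bin 1); offset now 10 = byte 1 bit 2; 22 bits remain
Read 3: bits[10:11] width=1 -> value=1 (bin 1); offset now 11 = byte 1 bit 3; 21 bits remain
Read 4: bits[11:20] width=9 -> value=138 (bin 010001010); offset now 20 = byte 2 bit 4; 12 bits remain
Read 5: bits[20:21] width=1 -> value=0 (bin 0); offset now 21 = byte 2 bit 5; 11 bits remain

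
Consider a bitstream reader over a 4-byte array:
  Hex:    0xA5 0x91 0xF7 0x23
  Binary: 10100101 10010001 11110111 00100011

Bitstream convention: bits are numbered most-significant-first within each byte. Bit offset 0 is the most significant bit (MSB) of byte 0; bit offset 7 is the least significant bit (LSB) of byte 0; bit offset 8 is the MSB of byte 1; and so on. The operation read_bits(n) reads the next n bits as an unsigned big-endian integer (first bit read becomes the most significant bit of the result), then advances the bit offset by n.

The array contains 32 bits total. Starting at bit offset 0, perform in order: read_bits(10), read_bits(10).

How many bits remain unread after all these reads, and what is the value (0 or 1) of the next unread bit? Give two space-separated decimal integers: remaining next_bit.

Read 1: bits[0:10] width=10 -> value=662 (bin 1010010110); offset now 10 = byte 1 bit 2; 22 bits remain
Read 2: bits[10:20] width=10 -> value=287 (bin 0100011111); offset now 20 = byte 2 bit 4; 12 bits remain

Answer: 12 0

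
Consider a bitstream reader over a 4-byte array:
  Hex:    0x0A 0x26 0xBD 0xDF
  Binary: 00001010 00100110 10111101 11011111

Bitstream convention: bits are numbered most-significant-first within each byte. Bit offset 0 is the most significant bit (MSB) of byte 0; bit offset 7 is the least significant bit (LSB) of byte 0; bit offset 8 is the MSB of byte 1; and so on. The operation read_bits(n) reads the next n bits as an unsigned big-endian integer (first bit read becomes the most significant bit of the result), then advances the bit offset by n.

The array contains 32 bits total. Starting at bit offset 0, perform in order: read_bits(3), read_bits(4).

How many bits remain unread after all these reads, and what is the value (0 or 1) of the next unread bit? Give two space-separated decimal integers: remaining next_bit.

Read 1: bits[0:3] width=3 -> value=0 (bin 000); offset now 3 = byte 0 bit 3; 29 bits remain
Read 2: bits[3:7] width=4 -> value=5 (bin 0101); offset now 7 = byte 0 bit 7; 25 bits remain

Answer: 25 0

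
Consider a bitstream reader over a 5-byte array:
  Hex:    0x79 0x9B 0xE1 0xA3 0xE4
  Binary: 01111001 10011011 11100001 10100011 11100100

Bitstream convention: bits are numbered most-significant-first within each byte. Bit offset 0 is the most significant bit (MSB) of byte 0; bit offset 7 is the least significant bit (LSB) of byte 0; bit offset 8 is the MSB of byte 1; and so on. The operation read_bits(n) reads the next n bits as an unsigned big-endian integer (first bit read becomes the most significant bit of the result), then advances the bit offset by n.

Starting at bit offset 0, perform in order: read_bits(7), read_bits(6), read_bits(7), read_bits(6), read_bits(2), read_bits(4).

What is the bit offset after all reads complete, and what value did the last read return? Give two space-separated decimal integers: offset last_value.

Answer: 32 3

Derivation:
Read 1: bits[0:7] width=7 -> value=60 (bin 0111100); offset now 7 = byte 0 bit 7; 33 bits remain
Read 2: bits[7:13] width=6 -> value=51 (bin 110011); offset now 13 = byte 1 bit 5; 27 bits remain
Read 3: bits[13:20] width=7 -> value=62 (bin 0111110); offset now 20 = byte 2 bit 4; 20 bits remain
Read 4: bits[20:26] width=6 -> value=6 (bin 000110); offset now 26 = byte 3 bit 2; 14 bits remain
Read 5: bits[26:28] width=2 -> value=2 (bin 10); offset now 28 = byte 3 bit 4; 12 bits remain
Read 6: bits[28:32] width=4 -> value=3 (bin 0011); offset now 32 = byte 4 bit 0; 8 bits remain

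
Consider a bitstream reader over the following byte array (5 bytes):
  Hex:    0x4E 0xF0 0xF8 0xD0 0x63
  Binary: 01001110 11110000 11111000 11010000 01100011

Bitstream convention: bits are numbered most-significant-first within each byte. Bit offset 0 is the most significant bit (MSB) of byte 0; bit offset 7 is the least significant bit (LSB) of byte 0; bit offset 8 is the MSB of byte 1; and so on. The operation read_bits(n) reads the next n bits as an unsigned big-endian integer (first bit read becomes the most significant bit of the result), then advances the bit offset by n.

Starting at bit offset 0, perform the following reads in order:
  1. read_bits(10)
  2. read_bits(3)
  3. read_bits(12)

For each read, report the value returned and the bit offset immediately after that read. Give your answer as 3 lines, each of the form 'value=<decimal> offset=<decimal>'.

Answer: value=315 offset=10
value=6 offset=13
value=497 offset=25

Derivation:
Read 1: bits[0:10] width=10 -> value=315 (bin 0100111011); offset now 10 = byte 1 bit 2; 30 bits remain
Read 2: bits[10:13] width=3 -> value=6 (bin 110); offset now 13 = byte 1 bit 5; 27 bits remain
Read 3: bits[13:25] width=12 -> value=497 (bin 000111110001); offset now 25 = byte 3 bit 1; 15 bits remain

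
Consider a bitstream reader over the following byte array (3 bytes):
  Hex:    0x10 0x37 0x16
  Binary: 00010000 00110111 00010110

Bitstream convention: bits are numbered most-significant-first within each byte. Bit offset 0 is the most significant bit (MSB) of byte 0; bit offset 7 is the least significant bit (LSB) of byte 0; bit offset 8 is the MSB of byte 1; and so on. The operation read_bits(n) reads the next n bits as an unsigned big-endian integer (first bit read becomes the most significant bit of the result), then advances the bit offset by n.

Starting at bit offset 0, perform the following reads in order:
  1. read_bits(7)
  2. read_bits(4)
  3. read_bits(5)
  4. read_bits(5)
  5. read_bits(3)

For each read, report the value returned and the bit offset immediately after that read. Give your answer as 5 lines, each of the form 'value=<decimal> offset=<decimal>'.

Answer: value=8 offset=7
value=1 offset=11
value=23 offset=16
value=2 offset=21
value=6 offset=24

Derivation:
Read 1: bits[0:7] width=7 -> value=8 (bin 0001000); offset now 7 = byte 0 bit 7; 17 bits remain
Read 2: bits[7:11] width=4 -> value=1 (bin 0001); offset now 11 = byte 1 bit 3; 13 bits remain
Read 3: bits[11:16] width=5 -> value=23 (bin 10111); offset now 16 = byte 2 bit 0; 8 bits remain
Read 4: bits[16:21] width=5 -> value=2 (bin 00010); offset now 21 = byte 2 bit 5; 3 bits remain
Read 5: bits[21:24] width=3 -> value=6 (bin 110); offset now 24 = byte 3 bit 0; 0 bits remain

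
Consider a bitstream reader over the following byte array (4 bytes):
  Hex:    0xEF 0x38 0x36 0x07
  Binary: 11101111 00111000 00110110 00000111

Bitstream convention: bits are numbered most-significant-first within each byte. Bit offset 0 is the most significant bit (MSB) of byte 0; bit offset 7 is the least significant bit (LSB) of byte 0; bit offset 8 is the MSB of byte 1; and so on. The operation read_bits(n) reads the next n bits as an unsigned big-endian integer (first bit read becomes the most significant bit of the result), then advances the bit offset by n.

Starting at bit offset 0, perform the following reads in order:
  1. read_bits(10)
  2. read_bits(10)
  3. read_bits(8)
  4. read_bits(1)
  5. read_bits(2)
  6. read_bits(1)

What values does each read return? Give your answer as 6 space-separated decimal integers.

Read 1: bits[0:10] width=10 -> value=956 (bin 1110111100); offset now 10 = byte 1 bit 2; 22 bits remain
Read 2: bits[10:20] width=10 -> value=899 (bin 1110000011); offset now 20 = byte 2 bit 4; 12 bits remain
Read 3: bits[20:28] width=8 -> value=96 (bin 01100000); offset now 28 = byte 3 bit 4; 4 bits remain
Read 4: bits[28:29] width=1 -> value=0 (bin 0); offset now 29 = byte 3 bit 5; 3 bits remain
Read 5: bits[29:31] width=2 -> value=3 (bin 11); offset now 31 = byte 3 bit 7; 1 bits remain
Read 6: bits[31:32] width=1 -> value=1 (bin 1); offset now 32 = byte 4 bit 0; 0 bits remain

Answer: 956 899 96 0 3 1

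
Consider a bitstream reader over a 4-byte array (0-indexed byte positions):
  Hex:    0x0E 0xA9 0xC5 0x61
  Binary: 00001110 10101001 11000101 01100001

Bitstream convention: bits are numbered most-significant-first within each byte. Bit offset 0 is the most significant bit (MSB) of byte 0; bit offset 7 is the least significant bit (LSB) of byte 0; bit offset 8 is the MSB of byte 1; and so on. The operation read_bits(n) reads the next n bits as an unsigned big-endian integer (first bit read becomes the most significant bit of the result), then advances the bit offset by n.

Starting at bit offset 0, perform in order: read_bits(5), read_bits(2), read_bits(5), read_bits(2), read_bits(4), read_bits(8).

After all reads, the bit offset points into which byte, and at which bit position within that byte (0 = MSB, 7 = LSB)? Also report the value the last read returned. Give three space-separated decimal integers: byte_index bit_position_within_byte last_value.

Answer: 3 2 21

Derivation:
Read 1: bits[0:5] width=5 -> value=1 (bin 00001); offset now 5 = byte 0 bit 5; 27 bits remain
Read 2: bits[5:7] width=2 -> value=3 (bin 11); offset now 7 = byte 0 bit 7; 25 bits remain
Read 3: bits[7:12] width=5 -> value=10 (bin 01010); offset now 12 = byte 1 bit 4; 20 bits remain
Read 4: bits[12:14] width=2 -> value=2 (bin 10); offset now 14 = byte 1 bit 6; 18 bits remain
Read 5: bits[14:18] width=4 -> value=7 (bin 0111); offset now 18 = byte 2 bit 2; 14 bits remain
Read 6: bits[18:26] width=8 -> value=21 (bin 00010101); offset now 26 = byte 3 bit 2; 6 bits remain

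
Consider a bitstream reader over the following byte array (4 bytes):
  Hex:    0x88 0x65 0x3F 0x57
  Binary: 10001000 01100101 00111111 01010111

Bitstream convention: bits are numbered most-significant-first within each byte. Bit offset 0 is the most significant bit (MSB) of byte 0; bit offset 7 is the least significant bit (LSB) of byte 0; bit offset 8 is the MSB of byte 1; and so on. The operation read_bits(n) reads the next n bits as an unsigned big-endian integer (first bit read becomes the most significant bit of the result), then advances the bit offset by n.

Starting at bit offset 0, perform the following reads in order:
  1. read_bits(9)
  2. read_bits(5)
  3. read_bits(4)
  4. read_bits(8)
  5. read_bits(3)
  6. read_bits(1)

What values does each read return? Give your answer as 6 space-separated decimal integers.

Read 1: bits[0:9] width=9 -> value=272 (bin 100010000); offset now 9 = byte 1 bit 1; 23 bits remain
Read 2: bits[9:14] width=5 -> value=25 (bin 11001); offset now 14 = byte 1 bit 6; 18 bits remain
Read 3: bits[14:18] width=4 -> value=4 (bin 0100); offset now 18 = byte 2 bit 2; 14 bits remain
Read 4: bits[18:26] width=8 -> value=253 (bin 11111101); offset now 26 = byte 3 bit 2; 6 bits remain
Read 5: bits[26:29] width=3 -> value=2 (bin 010); offset now 29 = byte 3 bit 5; 3 bits remain
Read 6: bits[29:30] width=1 -> value=1 (bin 1); offset now 30 = byte 3 bit 6; 2 bits remain

Answer: 272 25 4 253 2 1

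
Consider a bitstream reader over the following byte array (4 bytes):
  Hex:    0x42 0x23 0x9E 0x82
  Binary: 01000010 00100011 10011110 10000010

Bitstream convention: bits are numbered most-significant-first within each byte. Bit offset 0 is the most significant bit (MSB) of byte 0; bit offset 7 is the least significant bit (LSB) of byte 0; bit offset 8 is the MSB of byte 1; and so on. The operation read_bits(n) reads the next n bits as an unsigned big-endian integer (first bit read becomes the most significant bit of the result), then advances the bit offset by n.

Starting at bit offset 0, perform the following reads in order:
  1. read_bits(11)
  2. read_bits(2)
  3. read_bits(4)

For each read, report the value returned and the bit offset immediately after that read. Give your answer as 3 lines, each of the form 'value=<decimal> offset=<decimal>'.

Answer: value=529 offset=11
value=0 offset=13
value=7 offset=17

Derivation:
Read 1: bits[0:11] width=11 -> value=529 (bin 01000010001); offset now 11 = byte 1 bit 3; 21 bits remain
Read 2: bits[11:13] width=2 -> value=0 (bin 00); offset now 13 = byte 1 bit 5; 19 bits remain
Read 3: bits[13:17] width=4 -> value=7 (bin 0111); offset now 17 = byte 2 bit 1; 15 bits remain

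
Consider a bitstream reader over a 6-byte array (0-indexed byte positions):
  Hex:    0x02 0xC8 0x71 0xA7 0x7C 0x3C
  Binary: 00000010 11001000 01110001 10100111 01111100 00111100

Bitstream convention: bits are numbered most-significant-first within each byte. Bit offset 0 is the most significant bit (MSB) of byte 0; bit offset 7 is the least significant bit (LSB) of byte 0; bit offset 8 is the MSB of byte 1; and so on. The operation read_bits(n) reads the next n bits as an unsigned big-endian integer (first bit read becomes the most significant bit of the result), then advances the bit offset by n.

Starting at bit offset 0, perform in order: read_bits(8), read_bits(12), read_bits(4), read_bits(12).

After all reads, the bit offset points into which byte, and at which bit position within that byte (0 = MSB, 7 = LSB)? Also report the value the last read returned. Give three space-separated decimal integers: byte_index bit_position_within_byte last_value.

Read 1: bits[0:8] width=8 -> value=2 (bin 00000010); offset now 8 = byte 1 bit 0; 40 bits remain
Read 2: bits[8:20] width=12 -> value=3207 (bin 110010000111); offset now 20 = byte 2 bit 4; 28 bits remain
Read 3: bits[20:24] width=4 -> value=1 (bin 0001); offset now 24 = byte 3 bit 0; 24 bits remain
Read 4: bits[24:36] width=12 -> value=2679 (bin 101001110111); offset now 36 = byte 4 bit 4; 12 bits remain

Answer: 4 4 2679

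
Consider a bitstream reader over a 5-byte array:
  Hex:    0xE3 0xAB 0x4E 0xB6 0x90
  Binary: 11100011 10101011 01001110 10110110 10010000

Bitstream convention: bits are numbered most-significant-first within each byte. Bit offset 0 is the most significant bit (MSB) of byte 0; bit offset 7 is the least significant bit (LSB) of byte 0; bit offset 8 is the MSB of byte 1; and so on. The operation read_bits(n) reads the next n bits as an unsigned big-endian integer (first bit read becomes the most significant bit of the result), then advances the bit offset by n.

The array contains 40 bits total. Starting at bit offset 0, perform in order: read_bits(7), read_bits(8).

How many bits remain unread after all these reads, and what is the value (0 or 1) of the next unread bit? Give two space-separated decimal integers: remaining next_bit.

Read 1: bits[0:7] width=7 -> value=113 (bin 1110001); offset now 7 = byte 0 bit 7; 33 bits remain
Read 2: bits[7:15] width=8 -> value=213 (bin 11010101); offset now 15 = byte 1 bit 7; 25 bits remain

Answer: 25 1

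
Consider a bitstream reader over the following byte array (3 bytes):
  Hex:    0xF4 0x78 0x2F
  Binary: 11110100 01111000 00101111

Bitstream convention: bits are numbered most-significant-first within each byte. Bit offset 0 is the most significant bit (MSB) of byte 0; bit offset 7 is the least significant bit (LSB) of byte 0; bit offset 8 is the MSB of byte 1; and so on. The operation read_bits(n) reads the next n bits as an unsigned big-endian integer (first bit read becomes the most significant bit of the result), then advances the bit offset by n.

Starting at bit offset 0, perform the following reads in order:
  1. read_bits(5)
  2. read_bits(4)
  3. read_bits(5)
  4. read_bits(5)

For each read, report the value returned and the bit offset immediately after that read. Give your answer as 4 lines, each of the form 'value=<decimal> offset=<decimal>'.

Read 1: bits[0:5] width=5 -> value=30 (bin 11110); offset now 5 = byte 0 bit 5; 19 bits remain
Read 2: bits[5:9] width=4 -> value=8 (bin 1000); offset now 9 = byte 1 bit 1; 15 bits remain
Read 3: bits[9:14] width=5 -> value=30 (bin 11110); offset now 14 = byte 1 bit 6; 10 bits remain
Read 4: bits[14:19] width=5 -> value=1 (bin 00001); offset now 19 = byte 2 bit 3; 5 bits remain

Answer: value=30 offset=5
value=8 offset=9
value=30 offset=14
value=1 offset=19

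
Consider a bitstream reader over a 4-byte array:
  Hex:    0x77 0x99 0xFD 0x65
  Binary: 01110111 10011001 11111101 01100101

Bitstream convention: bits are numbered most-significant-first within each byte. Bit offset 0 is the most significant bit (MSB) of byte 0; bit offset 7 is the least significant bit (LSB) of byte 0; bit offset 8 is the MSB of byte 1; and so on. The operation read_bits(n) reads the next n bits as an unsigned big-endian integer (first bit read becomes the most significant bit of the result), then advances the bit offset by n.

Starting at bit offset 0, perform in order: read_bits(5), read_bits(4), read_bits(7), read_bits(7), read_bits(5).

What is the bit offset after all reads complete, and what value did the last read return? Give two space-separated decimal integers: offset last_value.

Read 1: bits[0:5] width=5 -> value=14 (bin 01110); offset now 5 = byte 0 bit 5; 27 bits remain
Read 2: bits[5:9] width=4 -> value=15 (bin 1111); offset now 9 = byte 1 bit 1; 23 bits remain
Read 3: bits[9:16] width=7 -> value=25 (bin 0011001); offset now 16 = byte 2 bit 0; 16 bits remain
Read 4: bits[16:23] width=7 -> value=126 (bin 1111110); offset now 23 = byte 2 bit 7; 9 bits remain
Read 5: bits[23:28] width=5 -> value=22 (bin 10110); offset now 28 = byte 3 bit 4; 4 bits remain

Answer: 28 22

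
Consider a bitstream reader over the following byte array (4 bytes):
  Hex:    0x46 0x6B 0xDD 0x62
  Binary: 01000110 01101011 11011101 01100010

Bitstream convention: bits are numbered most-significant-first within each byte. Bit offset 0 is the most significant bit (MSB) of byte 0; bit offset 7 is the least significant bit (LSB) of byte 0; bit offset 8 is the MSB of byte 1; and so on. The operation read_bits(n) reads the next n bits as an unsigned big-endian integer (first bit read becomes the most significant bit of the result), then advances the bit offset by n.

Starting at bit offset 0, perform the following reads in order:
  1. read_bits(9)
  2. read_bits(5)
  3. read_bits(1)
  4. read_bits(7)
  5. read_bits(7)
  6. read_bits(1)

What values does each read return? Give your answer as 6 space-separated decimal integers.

Read 1: bits[0:9] width=9 -> value=140 (bin 010001100); offset now 9 = byte 1 bit 1; 23 bits remain
Read 2: bits[9:14] width=5 -> value=26 (bin 11010); offset now 14 = byte 1 bit 6; 18 bits remain
Read 3: bits[14:15] width=1 -> value=1 (bin 1); offset now 15 = byte 1 bit 7; 17 bits remain
Read 4: bits[15:22] width=7 -> value=119 (bin 1110111); offset now 22 = byte 2 bit 6; 10 bits remain
Read 5: bits[22:29] width=7 -> value=44 (bin 0101100); offset now 29 = byte 3 bit 5; 3 bits remain
Read 6: bits[29:30] width=1 -> value=0 (bin 0); offset now 30 = byte 3 bit 6; 2 bits remain

Answer: 140 26 1 119 44 0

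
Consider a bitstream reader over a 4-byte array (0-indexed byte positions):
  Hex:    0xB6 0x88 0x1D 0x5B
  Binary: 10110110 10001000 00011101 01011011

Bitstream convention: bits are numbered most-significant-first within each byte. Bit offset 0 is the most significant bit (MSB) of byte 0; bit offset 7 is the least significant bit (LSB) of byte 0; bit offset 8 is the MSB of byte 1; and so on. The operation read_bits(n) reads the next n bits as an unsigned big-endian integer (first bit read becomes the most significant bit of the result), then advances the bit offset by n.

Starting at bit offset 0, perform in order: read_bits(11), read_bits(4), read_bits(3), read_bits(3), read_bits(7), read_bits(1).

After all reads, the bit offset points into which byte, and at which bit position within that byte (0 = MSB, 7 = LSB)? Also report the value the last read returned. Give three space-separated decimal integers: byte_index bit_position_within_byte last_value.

Read 1: bits[0:11] width=11 -> value=1460 (bin 10110110100); offset now 11 = byte 1 bit 3; 21 bits remain
Read 2: bits[11:15] width=4 -> value=4 (bin 0100); offset now 15 = byte 1 bit 7; 17 bits remain
Read 3: bits[15:18] width=3 -> value=0 (bin 000); offset now 18 = byte 2 bit 2; 14 bits remain
Read 4: bits[18:21] width=3 -> value=3 (bin 011); offset now 21 = byte 2 bit 5; 11 bits remain
Read 5: bits[21:28] width=7 -> value=85 (bin 1010101); offset now 28 = byte 3 bit 4; 4 bits remain
Read 6: bits[28:29] width=1 -> value=1 (bin 1); offset now 29 = byte 3 bit 5; 3 bits remain

Answer: 3 5 1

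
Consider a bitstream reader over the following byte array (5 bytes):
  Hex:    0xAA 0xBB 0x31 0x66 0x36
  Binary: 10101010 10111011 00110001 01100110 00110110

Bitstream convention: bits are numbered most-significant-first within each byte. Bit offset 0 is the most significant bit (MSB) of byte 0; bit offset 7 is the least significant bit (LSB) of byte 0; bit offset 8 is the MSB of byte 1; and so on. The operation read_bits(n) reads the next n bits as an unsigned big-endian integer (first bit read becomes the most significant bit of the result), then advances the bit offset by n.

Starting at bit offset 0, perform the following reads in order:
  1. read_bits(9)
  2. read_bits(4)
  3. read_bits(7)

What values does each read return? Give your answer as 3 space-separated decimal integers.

Answer: 341 7 51

Derivation:
Read 1: bits[0:9] width=9 -> value=341 (bin 101010101); offset now 9 = byte 1 bit 1; 31 bits remain
Read 2: bits[9:13] width=4 -> value=7 (bin 0111); offset now 13 = byte 1 bit 5; 27 bits remain
Read 3: bits[13:20] width=7 -> value=51 (bin 0110011); offset now 20 = byte 2 bit 4; 20 bits remain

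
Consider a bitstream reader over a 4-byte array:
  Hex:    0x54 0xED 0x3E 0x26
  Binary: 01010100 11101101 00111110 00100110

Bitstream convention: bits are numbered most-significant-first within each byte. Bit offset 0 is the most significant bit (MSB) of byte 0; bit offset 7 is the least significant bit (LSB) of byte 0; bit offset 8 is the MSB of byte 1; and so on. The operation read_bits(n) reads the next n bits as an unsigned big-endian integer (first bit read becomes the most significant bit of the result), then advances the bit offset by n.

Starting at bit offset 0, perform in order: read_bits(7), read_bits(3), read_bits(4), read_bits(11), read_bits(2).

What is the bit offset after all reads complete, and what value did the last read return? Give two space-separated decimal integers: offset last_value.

Read 1: bits[0:7] width=7 -> value=42 (bin 0101010); offset now 7 = byte 0 bit 7; 25 bits remain
Read 2: bits[7:10] width=3 -> value=3 (bin 011); offset now 10 = byte 1 bit 2; 22 bits remain
Read 3: bits[10:14] width=4 -> value=11 (bin 1011); offset now 14 = byte 1 bit 6; 18 bits remain
Read 4: bits[14:25] width=11 -> value=636 (bin 01001111100); offset now 25 = byte 3 bit 1; 7 bits remain
Read 5: bits[25:27] width=2 -> value=1 (bin 01); offset now 27 = byte 3 bit 3; 5 bits remain

Answer: 27 1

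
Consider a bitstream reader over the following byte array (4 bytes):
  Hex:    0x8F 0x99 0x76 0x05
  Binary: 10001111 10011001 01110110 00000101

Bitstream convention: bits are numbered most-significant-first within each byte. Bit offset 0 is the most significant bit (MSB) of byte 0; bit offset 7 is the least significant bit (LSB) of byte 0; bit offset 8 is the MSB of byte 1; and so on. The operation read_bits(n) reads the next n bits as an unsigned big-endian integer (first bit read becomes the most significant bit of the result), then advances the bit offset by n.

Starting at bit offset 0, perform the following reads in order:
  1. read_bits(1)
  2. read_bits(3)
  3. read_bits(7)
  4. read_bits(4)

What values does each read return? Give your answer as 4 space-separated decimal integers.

Read 1: bits[0:1] width=1 -> value=1 (bin 1); offset now 1 = byte 0 bit 1; 31 bits remain
Read 2: bits[1:4] width=3 -> value=0 (bin 000); offset now 4 = byte 0 bit 4; 28 bits remain
Read 3: bits[4:11] width=7 -> value=124 (bin 1111100); offset now 11 = byte 1 bit 3; 21 bits remain
Read 4: bits[11:15] width=4 -> value=12 (bin 1100); offset now 15 = byte 1 bit 7; 17 bits remain

Answer: 1 0 124 12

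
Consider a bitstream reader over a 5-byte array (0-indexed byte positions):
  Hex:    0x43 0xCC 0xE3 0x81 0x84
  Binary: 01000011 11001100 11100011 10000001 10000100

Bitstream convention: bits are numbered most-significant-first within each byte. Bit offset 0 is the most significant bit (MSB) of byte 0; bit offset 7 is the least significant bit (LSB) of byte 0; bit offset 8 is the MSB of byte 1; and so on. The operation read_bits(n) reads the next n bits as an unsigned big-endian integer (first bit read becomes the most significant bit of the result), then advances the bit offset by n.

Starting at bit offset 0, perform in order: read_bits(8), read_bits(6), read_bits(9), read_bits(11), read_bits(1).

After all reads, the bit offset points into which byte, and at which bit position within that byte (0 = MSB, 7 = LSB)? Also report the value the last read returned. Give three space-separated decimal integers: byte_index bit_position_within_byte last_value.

Read 1: bits[0:8] width=8 -> value=67 (bin 01000011); offset now 8 = byte 1 bit 0; 32 bits remain
Read 2: bits[8:14] width=6 -> value=51 (bin 110011); offset now 14 = byte 1 bit 6; 26 bits remain
Read 3: bits[14:23] width=9 -> value=113 (bin 001110001); offset now 23 = byte 2 bit 7; 17 bits remain
Read 4: bits[23:34] width=11 -> value=1542 (bin 11000000110); offset now 34 = byte 4 bit 2; 6 bits remain
Read 5: bits[34:35] width=1 -> value=0 (bin 0); offset now 35 = byte 4 bit 3; 5 bits remain

Answer: 4 3 0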